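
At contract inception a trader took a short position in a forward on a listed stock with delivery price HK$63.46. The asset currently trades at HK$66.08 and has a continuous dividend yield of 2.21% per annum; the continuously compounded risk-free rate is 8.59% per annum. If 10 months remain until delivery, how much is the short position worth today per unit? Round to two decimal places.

Current fair forward for the remaining 10 months: F = S·e^((r − q)·T), (r − q) = 0.0859 − 0.0221 = 0.0638
F = 66.08 · e^(0.0638 × 10/12) = 66.08 × 1.054605 = 69.6883
Value of long forward = (F − K)·e^(−rT) = (69.6883 − 63.46) · e^(−0.0859·10/12)
= 6.2283 × 0.930919 = 5.80
Short position value = −(long value) = -HK$5.80

-HK$5.80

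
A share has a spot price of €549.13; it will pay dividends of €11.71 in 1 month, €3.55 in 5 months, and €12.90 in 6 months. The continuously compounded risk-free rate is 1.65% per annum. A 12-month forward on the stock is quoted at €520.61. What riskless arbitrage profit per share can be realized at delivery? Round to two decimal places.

PV(dividends) I = 11.71·e^(−0.0165·1/12) + 3.55·e^(−0.0165·5/12) + 12.90·e^(−0.0165·6/12) = 28.0136
Fair forward F* = (S − I)·e^(rT) = (549.13 − 28.0136)·e^0.016500 = 521.1164 × 1.016637 = 529.7862
Market €520.61 < fair 529.7862: forward underpriced → reverse cash-and-carry (short the stock, invest proceeds at r, pay the dividends, go long the forward).
Profit at T = |F_mkt − F*| = |520.61 − 529.7862| = €9.18 per share

€9.18 per share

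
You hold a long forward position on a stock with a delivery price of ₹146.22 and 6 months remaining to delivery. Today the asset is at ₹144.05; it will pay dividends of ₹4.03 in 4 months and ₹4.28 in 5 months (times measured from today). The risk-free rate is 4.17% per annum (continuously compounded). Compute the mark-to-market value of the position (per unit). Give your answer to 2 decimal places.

PV(remaining dividends) I = 4.03·e^(−0.0417·4/12) + 4.28·e^(−0.0417·5/12) = 8.1806
Current forward F = (S − I)·e^(rT) = (144.05 − 8.1806)·e^(0.0417·6/12) = 135.8694 × 1.021069 = 138.7320
Value (long) = (F − K)·e^(−rT) = (138.7320 − 146.22) × 0.979366 = -7.3335
Value = -₹7.33

-₹7.33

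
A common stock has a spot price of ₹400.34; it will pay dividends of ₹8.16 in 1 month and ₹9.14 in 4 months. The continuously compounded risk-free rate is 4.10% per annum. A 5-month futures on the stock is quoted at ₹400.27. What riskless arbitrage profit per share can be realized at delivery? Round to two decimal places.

PV(dividends) I = 8.16·e^(−0.0410·1/12) + 9.14·e^(−0.0410·4/12) = 17.1481
Fair futures F* = (S − I)·e^(rT) = (400.34 − 17.1481)·e^0.017083 = 383.1919 × 1.017230 = 389.7943
Market ₹400.27 > fair 389.7943: forward overpriced → cash-and-carry (borrow at r, buy the stock and collect the dividends, short the forward).
Profit at T = |F_mkt − F*| = |400.27 − 389.7943| = ₹10.48 per share

₹10.48 per share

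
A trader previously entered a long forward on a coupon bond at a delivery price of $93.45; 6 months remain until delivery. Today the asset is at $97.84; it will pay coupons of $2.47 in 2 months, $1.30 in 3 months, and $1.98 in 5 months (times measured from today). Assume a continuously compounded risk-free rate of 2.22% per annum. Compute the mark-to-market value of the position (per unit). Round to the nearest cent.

-$0.29

PV(remaining coupons) I = 2.47·e^(−0.0222·2/12) + 1.30·e^(−0.0222·3/12) + 1.98·e^(−0.0222·5/12) = 5.7155
Current forward F = (S − I)·e^(rT) = (97.84 − 5.7155)·e^(0.0222·6/12) = 92.1245 × 1.011162 = 93.1528
Value (long) = (F − K)·e^(−rT) = (93.1528 − 93.45) × 0.988961 = -0.2939
Value = -$0.29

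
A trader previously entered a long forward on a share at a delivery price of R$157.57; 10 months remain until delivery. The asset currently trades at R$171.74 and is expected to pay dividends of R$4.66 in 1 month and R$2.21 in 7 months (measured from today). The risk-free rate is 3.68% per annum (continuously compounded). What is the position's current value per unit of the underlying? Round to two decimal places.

PV(remaining dividends) I = 4.66·e^(−0.0368·1/12) + 2.21·e^(−0.0368·7/12) = 6.8088
Current forward F = (S − I)·e^(rT) = (171.74 − 6.8088)·e^(0.0368·10/12) = 164.9312 × 1.031142 = 170.0675
Value (long) = (F − K)·e^(−rT) = (170.0675 − 157.57) × 0.969799 = 12.1201
Value = R$12.12

R$12.12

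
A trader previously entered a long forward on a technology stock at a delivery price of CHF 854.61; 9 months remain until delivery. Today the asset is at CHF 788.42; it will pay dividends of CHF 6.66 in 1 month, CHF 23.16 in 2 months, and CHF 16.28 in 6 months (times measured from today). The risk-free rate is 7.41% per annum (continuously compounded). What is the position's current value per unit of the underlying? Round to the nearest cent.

PV(remaining dividends) I = 6.66·e^(−0.0741·1/12) + 23.16·e^(−0.0741·2/12) + 16.28·e^(−0.0741·6/12) = 45.1826
Current forward F = (S − I)·e^(rT) = (788.42 − 45.1826)·e^(0.0741·9/12) = 743.2374 × 1.057148 = 785.7119
Value (long) = (F − K)·e^(−rT) = (785.7119 − 854.61) × 0.945941 = -65.1735
Value = -CHF 65.17

-CHF 65.17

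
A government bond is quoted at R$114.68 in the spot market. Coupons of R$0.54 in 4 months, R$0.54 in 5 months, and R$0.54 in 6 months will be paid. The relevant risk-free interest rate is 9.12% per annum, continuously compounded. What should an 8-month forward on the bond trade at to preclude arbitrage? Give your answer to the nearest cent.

PV(coupons) I = 0.54·e^(−0.0912·4/12) + 0.54·e^(−0.0912·5/12) + 0.54·e^(−0.0912·6/12)
I = 0.5238 + 0.5199 + 0.5159 = 1.5596
F = (S − I)·e^(rT) = (114.68 − 1.5596) · e^(0.0912·8/12)
= 113.1204 · e^0.060800 = 113.1204 × 1.062686 = R$120.21

R$120.21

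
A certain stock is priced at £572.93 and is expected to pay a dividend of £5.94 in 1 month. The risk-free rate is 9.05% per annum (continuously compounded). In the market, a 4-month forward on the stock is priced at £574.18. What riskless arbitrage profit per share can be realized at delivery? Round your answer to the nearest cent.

PV(dividends) I = 5.94·e^(−0.0905·1/12) = 5.8954
Fair forward F* = (S − I)·e^(rT) = (572.93 − 5.8954)·e^0.030167 = 567.0346 × 1.030627 = 584.4012
Market £574.18 < fair 584.4012: forward underpriced → reverse cash-and-carry (short the stock, invest proceeds at r, pay the dividends, go long the forward).
Profit at T = |F_mkt − F*| = |574.18 − 584.4012| = £10.22 per share

£10.22 per share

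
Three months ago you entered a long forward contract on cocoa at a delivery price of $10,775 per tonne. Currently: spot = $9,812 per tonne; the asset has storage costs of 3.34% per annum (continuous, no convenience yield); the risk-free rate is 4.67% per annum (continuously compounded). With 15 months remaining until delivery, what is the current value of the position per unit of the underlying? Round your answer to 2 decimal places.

$66.31 per tonne

Current fair forward for the remaining 15 months: F = S·e^((r + u)·T), (r + u) = 0.0467 + 0.0334 = 0.0801
F = 9812 · e^(0.0801 × 15/12) = 9812 × 1.10530907 = 10845.2926
Value of long forward = (F − K)·e^(−rT) = (10845.2926 − 10775) · e^(−0.0467·15/12)
= 70.2926 × 0.94329615 = 66.31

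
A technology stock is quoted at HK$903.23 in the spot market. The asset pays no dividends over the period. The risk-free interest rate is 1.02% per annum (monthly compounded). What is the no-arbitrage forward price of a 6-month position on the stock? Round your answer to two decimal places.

HK$907.85

F = S · (1+r/12)^(12T)
= 903.23 × 1.005111
F = HK$907.85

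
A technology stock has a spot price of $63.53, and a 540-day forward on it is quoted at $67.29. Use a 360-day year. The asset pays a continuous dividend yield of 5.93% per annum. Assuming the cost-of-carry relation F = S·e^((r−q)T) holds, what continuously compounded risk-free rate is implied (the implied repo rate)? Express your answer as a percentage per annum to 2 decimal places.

9.76%

From F = S·e^((r−q)T): (r − q) = ln(F/S)/T
ln(67.29/63.53) = ln(1.059185) = 0.057500
(r − q) = 0.057500 / (540/360) = 0.038333
r = ln(F/S)/T + q = 0.038333 + 0.0593 = 0.097633
r = 9.76%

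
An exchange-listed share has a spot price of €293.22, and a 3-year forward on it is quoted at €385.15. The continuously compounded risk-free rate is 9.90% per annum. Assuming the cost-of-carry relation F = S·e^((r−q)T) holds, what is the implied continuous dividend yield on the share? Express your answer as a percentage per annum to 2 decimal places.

From F = S·e^((r−q)T): (r − q) = ln(F/S)/T
ln(385.15/293.22) = ln(1.313519) = 0.272710
(r − q) = 0.272710 / (3) = 0.090903
q = r − ln(F/S)/T = 0.0990 − 0.090903 = 0.008097
q = 0.81%

0.81%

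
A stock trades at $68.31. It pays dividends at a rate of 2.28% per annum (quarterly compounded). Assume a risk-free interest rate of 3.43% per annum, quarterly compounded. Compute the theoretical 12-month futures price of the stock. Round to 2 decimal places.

$69.09

F = S · (1+r/4)^(4T) / (1+q/4)^(4T)
= 68.31 × 1.034744 / 1.022996 = 68.31 × 1.011484
F = $69.09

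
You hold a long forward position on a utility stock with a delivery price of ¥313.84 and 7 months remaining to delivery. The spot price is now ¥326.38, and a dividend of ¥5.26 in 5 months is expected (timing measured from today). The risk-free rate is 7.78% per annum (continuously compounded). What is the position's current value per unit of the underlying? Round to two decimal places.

PV(remaining dividends) I = 5.26·e^(−0.0778·5/12) = 5.0922
Current forward F = (S − I)·e^(rT) = (326.38 − 5.0922)·e^(0.0778·7/12) = 321.2878 × 1.046429 = 336.2049
Value (long) = (F − K)·e^(−rT) = (336.2049 − 313.84) × 0.955631 = 21.3726
Value = ¥21.37

¥21.37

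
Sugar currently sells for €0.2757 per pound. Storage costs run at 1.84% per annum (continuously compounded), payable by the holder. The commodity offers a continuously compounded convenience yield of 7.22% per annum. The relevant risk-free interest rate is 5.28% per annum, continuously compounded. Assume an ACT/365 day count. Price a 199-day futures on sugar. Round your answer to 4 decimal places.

Net carry = r + u − y = 0.0528 + 0.0184 − 0.0722 = -0.0010
F = S·e^((r+u−y)T) = 0.2757 · e^(-0.0010 × 199/365) = 0.2757 · e^-0.000545
= 0.2757 × 0.999455 = €0.2755 per pound

€0.2755 per pound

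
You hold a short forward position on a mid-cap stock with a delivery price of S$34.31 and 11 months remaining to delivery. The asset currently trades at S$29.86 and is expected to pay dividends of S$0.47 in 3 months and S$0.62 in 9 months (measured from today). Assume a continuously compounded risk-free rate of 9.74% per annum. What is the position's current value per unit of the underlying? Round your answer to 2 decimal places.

PV(remaining dividends) I = 0.47·e^(−0.0974·3/12) + 0.62·e^(−0.0974·9/12) = 1.0350
Current forward F = (S − I)·e^(rT) = (29.86 − 1.0350)·e^(0.0974·11/12) = 28.8250 × 1.093390 = 31.5170
Value (long) = (F − K)·e^(−rT) = (31.5170 − 34.31) × 0.914586 = -2.5544
Short position value = −(long value) = S$2.55

S$2.55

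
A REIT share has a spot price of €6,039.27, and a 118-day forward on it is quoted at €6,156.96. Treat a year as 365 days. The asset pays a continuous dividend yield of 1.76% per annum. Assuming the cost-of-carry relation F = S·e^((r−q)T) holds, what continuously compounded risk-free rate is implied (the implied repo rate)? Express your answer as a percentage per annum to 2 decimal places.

From F = S·e^((r−q)T): (r − q) = ln(F/S)/T
ln(6156.96/6039.27) = ln(1.019487) = 0.019300
(r − q) = 0.019300 / (118/365) = 0.059699
r = ln(F/S)/T + q = 0.059699 + 0.0176 = 0.077299
r = 7.73%

7.73%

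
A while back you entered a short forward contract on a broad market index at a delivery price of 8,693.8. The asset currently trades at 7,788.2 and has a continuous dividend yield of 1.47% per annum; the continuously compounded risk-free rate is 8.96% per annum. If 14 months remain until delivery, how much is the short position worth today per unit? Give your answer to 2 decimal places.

Current fair forward for the remaining 14 months: F = S·e^((r − q)·T), (r − q) = 0.0896 − 0.0147 = 0.0749
F = 7788.2 · e^(0.0749 × 14/12) = 7788.2 × 1.09131494 = 8499.3790
Value of long forward = (F − K)·e^(−rT) = (8499.3790 − 8693.8) · e^(−0.0896·14/12)
= -194.4210 × 0.90074477 = -175.12
Short position value = −(long value) = 175.12

175.12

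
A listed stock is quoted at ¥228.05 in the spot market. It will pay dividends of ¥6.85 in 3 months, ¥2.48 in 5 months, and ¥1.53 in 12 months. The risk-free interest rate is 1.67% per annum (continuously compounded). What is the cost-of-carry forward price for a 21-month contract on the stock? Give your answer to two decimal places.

¥223.70

PV(dividends) I = 6.85·e^(−0.0167·3/12) + 2.48·e^(−0.0167·5/12) + 1.53·e^(−0.0167·12/12)
I = 6.8215 + 2.4628 + 1.5047 = 10.7890
F = (S − I)·e^(rT) = (228.05 − 10.7890) · e^(0.0167·21/12)
= 217.2610 · e^0.029225 = 217.2610 × 1.029656 = ¥223.70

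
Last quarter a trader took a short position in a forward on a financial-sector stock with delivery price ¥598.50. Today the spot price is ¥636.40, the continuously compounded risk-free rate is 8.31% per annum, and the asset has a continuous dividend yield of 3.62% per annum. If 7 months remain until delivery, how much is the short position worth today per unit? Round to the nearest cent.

Current fair forward for the remaining 7 months: F = S·e^((r − q)·T), (r − q) = 0.0831 − 0.0362 = 0.0469
F = 636.40 · e^(0.0469 × 7/12) = 636.40 × 1.027736 = 654.0512
Value of long forward = (F − K)·e^(−rT) = (654.0512 − 598.50) · e^(−0.0831·7/12)
= 55.5512 × 0.952681 = 52.92
Short position value = −(long value) = -¥52.92

-¥52.92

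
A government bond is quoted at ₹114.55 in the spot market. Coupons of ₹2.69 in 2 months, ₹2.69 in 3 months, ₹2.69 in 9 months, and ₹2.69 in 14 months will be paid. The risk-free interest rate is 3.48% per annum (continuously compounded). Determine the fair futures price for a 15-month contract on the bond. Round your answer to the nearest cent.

PV(coupons) I = 2.69·e^(−0.0348·2/12) + 2.69·e^(−0.0348·3/12) + 2.69·e^(−0.0348·9/12) + 2.69·e^(−0.0348·14/12)
I = 2.6744 + 2.6667 + 2.6207 + 2.5830 = 10.5448
F = (S − I)·e^(rT) = (114.55 − 10.5448) · e^(0.0348·15/12)
= 104.0052 · e^0.043500 = 104.0052 × 1.044460 = ₹108.63

₹108.63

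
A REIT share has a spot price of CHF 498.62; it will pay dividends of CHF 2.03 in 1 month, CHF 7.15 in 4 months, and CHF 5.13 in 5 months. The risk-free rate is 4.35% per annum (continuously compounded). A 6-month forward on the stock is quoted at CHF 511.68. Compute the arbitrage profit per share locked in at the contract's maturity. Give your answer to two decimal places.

CHF 16.51 per share

PV(dividends) I = 2.03·e^(−0.0435·1/12) + 7.15·e^(−0.0435·4/12) + 5.13·e^(−0.0435·5/12) = 14.1076
Fair forward F* = (S − I)·e^(rT) = (498.62 − 14.1076)·e^0.021750 = 484.5124 × 1.021988 = 495.1659
Market CHF 511.68 > fair 495.1659: forward overpriced → cash-and-carry (borrow at r, buy the stock and collect the dividends, short the forward).
Profit at T = |F_mkt − F*| = |511.68 − 495.1659| = CHF 16.51 per share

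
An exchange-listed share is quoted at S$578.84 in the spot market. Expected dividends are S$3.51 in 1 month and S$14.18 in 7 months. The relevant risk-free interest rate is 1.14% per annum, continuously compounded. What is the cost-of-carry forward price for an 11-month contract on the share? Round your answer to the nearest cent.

PV(dividends) I = 3.51·e^(−0.0114·1/12) + 14.18·e^(−0.0114·7/12)
I = 3.5067 + 14.0860 = 17.5927
F = (S − I)·e^(rT) = (578.84 − 17.5927) · e^(0.0114·11/12)
= 561.2473 · e^0.010450 = 561.2473 × 1.010505 = S$567.14

S$567.14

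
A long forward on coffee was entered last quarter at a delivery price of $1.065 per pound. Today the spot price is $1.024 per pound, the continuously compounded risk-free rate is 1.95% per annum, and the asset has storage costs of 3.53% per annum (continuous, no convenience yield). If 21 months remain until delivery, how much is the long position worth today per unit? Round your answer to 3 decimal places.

$0.060 per pound

Current fair forward for the remaining 21 months: F = S·e^((r + u)·T), (r + u) = 0.0195 + 0.0353 = 0.0548
F = 1.024 · e^(0.0548 × 21/12) = 1.024 × 1.100649 = 1.1271
Value of long forward = (F − K)·e^(−rT) = (1.1271 − 1.065) · e^(−0.0195·21/12)
= 0.0621 × 0.966451 = 0.060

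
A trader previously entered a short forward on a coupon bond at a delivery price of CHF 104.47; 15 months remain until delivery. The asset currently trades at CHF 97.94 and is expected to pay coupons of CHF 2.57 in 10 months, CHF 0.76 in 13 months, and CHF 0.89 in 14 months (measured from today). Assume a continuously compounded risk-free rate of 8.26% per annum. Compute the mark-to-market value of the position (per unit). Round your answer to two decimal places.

CHF 0.18

PV(remaining coupons) I = 2.57·e^(−0.0826·10/12) + 0.76·e^(−0.0826·13/12) + 0.89·e^(−0.0826·14/12) = 3.9022
Current forward F = (S − I)·e^(rT) = (97.94 − 3.9022)·e^(0.0826·15/12) = 94.0378 × 1.108769 = 104.2662
Value (long) = (F − K)·e^(−rT) = (104.2662 − 104.47) × 0.901901 = -0.1838
Short position value = −(long value) = CHF 0.18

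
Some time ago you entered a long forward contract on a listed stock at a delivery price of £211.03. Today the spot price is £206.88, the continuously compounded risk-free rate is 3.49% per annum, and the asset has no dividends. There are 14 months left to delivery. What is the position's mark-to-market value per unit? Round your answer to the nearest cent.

Current fair forward for the remaining 14 months: F = S·e^(r·T), r = 0.0349
F = 206.88 · e^(0.0349 × 14/12) = 206.88 × 1.041557 = 215.4773
Value of long forward = (F − K)·e^(−rT) = (215.4773 − 211.03) · e^(−0.0349·14/12)
= 4.4473 × 0.960101 = 4.27

£4.27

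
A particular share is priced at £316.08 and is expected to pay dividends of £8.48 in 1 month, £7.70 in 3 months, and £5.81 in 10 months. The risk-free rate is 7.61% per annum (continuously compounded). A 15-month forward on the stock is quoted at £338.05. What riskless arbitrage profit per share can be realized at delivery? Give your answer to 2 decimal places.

PV(dividends) I = 8.48·e^(−0.0761·1/12) + 7.70·e^(−0.0761·3/12) + 5.81·e^(−0.0761·10/12) = 21.4343
Fair forward F* = (S − I)·e^(rT) = (316.08 − 21.4343)·e^0.095125 = 294.6457 × 1.099796 = 324.0502
Market £338.05 > fair 324.0502: forward overpriced → cash-and-carry (borrow at r, buy the stock and collect the dividends, short the forward).
Profit at T = |F_mkt − F*| = |338.05 − 324.0502| = £14.00 per share

£14.00 per share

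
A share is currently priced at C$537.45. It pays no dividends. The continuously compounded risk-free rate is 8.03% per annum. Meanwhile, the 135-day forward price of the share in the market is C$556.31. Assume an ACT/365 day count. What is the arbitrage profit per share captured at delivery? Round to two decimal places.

Fair forward: F* = S·e^(carry·T), with carry = r = 0.0803
F* = 537.45 · e^(0.0803 × 135/365) = 537.45 · e^0.029700 = 537.45 × 1.030145 = C$553.6514
Market C$556.31 > fair C$553.6514: forward overpriced → cash-and-carry (buy spot, short the forward).
At maturity, profit = |F_mkt − F*| = |556.31 − 553.6514| = C$2.66 per share

C$2.66 per share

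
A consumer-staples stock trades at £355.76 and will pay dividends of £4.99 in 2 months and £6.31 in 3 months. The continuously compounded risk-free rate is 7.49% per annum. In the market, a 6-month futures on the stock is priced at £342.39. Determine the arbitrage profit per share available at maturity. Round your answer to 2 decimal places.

£15.40 per share

PV(dividends) I = 4.99·e^(−0.0749·2/12) + 6.31·e^(−0.0749·3/12) = 11.1210
Fair futures F* = (S − I)·e^(rT) = (355.76 − 11.1210)·e^0.037450 = 344.6390 × 1.038160 = 357.7904
Market £342.39 < fair 357.7904: forward underpriced → reverse cash-and-carry (short the stock, invest proceeds at r, pay the dividends, go long the forward).
Profit at T = |F_mkt − F*| = |342.39 − 357.7904| = £15.40 per share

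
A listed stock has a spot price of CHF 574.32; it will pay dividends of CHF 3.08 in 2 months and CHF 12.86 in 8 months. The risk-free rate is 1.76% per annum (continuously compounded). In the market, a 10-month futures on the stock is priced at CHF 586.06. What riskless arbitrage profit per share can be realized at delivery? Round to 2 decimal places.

PV(dividends) I = 3.08·e^(−0.0176·2/12) + 12.86·e^(−0.0176·8/12) = 15.7810
Fair futures F* = (S − I)·e^(rT) = (574.32 − 15.7810)·e^0.014667 = 558.5390 × 1.014775 = 566.7914
Market CHF 586.06 > fair 566.7914: forward overpriced → cash-and-carry (borrow at r, buy the stock and collect the dividends, short the forward).
Profit at T = |F_mkt − F*| = |586.06 − 566.7914| = CHF 19.27 per share

CHF 19.27 per share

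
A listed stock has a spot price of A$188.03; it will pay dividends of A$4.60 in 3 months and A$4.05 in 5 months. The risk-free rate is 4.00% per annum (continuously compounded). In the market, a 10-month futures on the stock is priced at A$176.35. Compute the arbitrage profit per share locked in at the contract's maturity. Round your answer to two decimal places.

PV(dividends) I = 4.60·e^(−0.0400·3/12) + 4.05·e^(−0.0400·5/12) = 8.5373
Fair futures F* = (S − I)·e^(rT) = (188.03 − 8.5373)·e^0.033333 = 179.4927 × 1.033895 = 185.5766
Market A$176.35 < fair 185.5766: forward underpriced → reverse cash-and-carry (short the stock, invest proceeds at r, pay the dividends, go long the forward).
Profit at T = |F_mkt − F*| = |176.35 − 185.5766| = A$9.23 per share

A$9.23 per share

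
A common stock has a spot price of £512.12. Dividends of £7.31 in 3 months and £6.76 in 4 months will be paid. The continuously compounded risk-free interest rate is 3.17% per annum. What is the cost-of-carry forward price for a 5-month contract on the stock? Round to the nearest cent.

£504.80

PV(dividends) I = 7.31·e^(−0.0317·3/12) + 6.76·e^(−0.0317·4/12)
I = 7.2523 + 6.6889 = 13.9412
F = (S − I)·e^(rT) = (512.12 − 13.9412) · e^(0.0317·5/12)
= 498.1788 · e^0.013208 = 498.1788 × 1.013296 = £504.80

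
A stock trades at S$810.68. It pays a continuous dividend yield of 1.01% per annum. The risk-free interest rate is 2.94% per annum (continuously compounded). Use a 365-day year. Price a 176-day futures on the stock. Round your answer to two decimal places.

F = S·e^((r − q)T) = 810.68 · e^((0.0294 − 0.0101) × 176/365)
= 810.68 · e^0.009306 = 810.68 × 1.009349
F = S$818.26

S$818.26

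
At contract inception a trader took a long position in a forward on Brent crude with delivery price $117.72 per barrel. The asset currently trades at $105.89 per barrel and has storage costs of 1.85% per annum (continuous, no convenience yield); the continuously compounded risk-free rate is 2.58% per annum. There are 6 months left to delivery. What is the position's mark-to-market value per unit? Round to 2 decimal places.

-$9.34 per barrel

Current fair forward for the remaining 6 months: F = S·e^((r + u)·T), (r + u) = 0.0258 + 0.0185 = 0.0443
F = 105.89 · e^(0.0443 × 6/12) = 105.89 × 1.022397 = 108.2616
Value of long forward = (F − K)·e^(−rT) = (108.2616 − 117.72) · e^(−0.0258·6/12)
= -9.4584 × 0.987183 = -9.34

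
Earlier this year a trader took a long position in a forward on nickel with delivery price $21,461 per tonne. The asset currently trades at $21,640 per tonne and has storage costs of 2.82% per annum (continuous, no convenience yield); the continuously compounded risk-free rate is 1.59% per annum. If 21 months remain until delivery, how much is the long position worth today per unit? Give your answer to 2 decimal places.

Current fair forward for the remaining 21 months: F = S·e^((r + u)·T), (r + u) = 0.0159 + 0.0282 = 0.0441
F = 21640 · e^(0.0441 × 21/12) = 21640 × 1.08023110 = 23376.2010
Value of long forward = (F − K)·e^(−rT) = (23376.2010 − 21461) · e^(−0.0159·21/12)
= 1915.2010 × 0.97255855 = 1862.65

$1862.65 per tonne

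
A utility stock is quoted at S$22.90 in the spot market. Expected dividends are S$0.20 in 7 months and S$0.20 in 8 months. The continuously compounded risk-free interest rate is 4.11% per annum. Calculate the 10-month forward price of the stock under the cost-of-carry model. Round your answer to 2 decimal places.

S$23.29

PV(dividends) I = 0.20·e^(−0.0411·7/12) + 0.20·e^(−0.0411·8/12)
I = 0.1953 + 0.1946 = 0.3899
F = (S − I)·e^(rT) = (22.90 − 0.3899) · e^(0.0411·10/12)
= 22.5101 · e^0.034250 = 22.5101 × 1.034843 = S$23.29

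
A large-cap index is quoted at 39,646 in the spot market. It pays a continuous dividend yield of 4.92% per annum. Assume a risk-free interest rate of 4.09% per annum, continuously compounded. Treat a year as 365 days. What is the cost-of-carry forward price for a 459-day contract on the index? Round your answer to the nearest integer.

39,234

F = S·e^((r − q)T) = 39646 · e^((0.0409 − 0.0492) × 459/365)
= 39646 · e^-0.010438 = 39646 × 0.989616
F = 39,234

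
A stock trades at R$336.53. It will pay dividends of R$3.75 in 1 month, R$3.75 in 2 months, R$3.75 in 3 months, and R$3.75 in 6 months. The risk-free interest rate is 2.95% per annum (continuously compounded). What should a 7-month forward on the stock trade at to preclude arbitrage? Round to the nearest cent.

PV(dividends) I = 3.75·e^(−0.0295·1/12) + 3.75·e^(−0.0295·2/12) + 3.75·e^(−0.0295·3/12) + 3.75·e^(−0.0295·6/12)
I = 3.7408 + 3.7316 + 3.7224 + 3.6951 = 14.8899
F = (S − I)·e^(rT) = (336.53 − 14.8899) · e^(0.0295·7/12)
= 321.6401 · e^0.017208 = 321.6401 × 1.017357 = R$327.22

R$327.22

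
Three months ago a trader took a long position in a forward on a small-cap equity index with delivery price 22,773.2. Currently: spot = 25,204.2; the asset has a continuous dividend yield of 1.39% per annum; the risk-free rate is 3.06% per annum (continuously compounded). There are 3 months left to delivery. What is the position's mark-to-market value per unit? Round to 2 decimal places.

Current fair forward for the remaining 3 months: F = S·e^((r − q)·T), (r − q) = 0.0306 − 0.0139 = 0.0167
F = 25204.2 · e^(0.0167 × 3/12) = 25204.2 × 1.00418373 = 25309.6476
Value of long forward = (F − K)·e^(−rT) = (25309.6476 − 22773.2) · e^(−0.0306·3/12)
= 2536.4476 × 0.99237919 = 2517.12

2517.12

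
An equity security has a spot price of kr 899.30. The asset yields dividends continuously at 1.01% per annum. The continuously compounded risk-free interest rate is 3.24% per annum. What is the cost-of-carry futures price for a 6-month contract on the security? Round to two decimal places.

F = S·e^((r − q)T) = 899.30 · e^((0.0324 − 0.0101) × 6/12)
= 899.30 · e^0.011150 = 899.30 × 1.011212
F = kr 909.38

kr 909.38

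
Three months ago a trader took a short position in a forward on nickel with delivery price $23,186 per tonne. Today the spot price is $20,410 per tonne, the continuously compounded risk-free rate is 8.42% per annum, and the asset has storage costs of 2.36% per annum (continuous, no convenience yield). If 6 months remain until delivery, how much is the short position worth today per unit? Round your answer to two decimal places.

Current fair forward for the remaining 6 months: F = S·e^((r + u)·T), (r + u) = 0.0842 + 0.0236 = 0.1078
F = 20410 · e^(0.1078 × 6/12) = 20410 × 1.05537906 = 21540.2866
Value of long forward = (F − K)·e^(−rT) = (21540.2866 − 23186) · e^(−0.0842·6/12)
= -1645.7134 × 0.95877390 = -1577.87
Short position value = −(long value) = $1577.87

$1577.87 per tonne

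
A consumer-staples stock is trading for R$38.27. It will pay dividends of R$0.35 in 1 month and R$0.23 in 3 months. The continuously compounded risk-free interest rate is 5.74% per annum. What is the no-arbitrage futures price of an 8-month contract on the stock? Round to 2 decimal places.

PV(dividends) I = 0.35·e^(−0.0574·1/12) + 0.23·e^(−0.0574·3/12)
I = 0.3483 + 0.2267 = 0.5750
F = (S − I)·e^(rT) = (38.27 − 0.5750) · e^(0.0574·8/12)
= 37.6950 · e^0.038267 = 37.6950 × 1.039009 = R$39.17

R$39.17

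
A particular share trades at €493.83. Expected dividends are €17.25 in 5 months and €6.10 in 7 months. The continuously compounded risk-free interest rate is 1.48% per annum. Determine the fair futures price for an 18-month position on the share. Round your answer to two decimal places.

€481.20

PV(dividends) I = 17.25·e^(−0.0148·5/12) + 6.10·e^(−0.0148·7/12)
I = 17.1440 + 6.0476 = 23.1916
F = (S − I)·e^(rT) = (493.83 − 23.1916) · e^(0.0148·18/12)
= 470.6384 · e^0.022200 = 470.6384 × 1.022448 = €481.20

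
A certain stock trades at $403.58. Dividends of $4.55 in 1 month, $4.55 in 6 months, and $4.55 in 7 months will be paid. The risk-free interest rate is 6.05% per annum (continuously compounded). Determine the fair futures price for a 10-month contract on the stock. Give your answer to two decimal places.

$410.43

PV(dividends) I = 4.55·e^(−0.0605·1/12) + 4.55·e^(−0.0605·6/12) + 4.55·e^(−0.0605·7/12)
I = 4.5271 + 4.4144 + 4.3922 = 13.3337
F = (S − I)·e^(rT) = (403.58 − 13.3337) · e^(0.0605·10/12)
= 390.2463 · e^0.050417 = 390.2463 × 1.051710 = $410.43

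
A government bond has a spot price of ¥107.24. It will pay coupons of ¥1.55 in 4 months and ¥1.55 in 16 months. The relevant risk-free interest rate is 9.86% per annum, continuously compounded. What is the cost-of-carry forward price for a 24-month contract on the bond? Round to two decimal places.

PV(coupons) I = 1.55·e^(−0.0986·4/12) + 1.55·e^(−0.0986·16/12)
I = 1.4999 + 1.3591 = 2.8590
F = (S − I)·e^(rT) = (107.24 − 2.8590) · e^(0.0986·24/12)
= 104.3810 · e^0.197200 = 104.3810 × 1.217988 = ¥127.13

¥127.13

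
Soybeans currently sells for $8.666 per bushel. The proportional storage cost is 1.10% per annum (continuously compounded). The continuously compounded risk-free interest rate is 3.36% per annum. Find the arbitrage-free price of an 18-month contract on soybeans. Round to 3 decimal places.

$9.266 per bushel

Net carry = r + u − y = 0.0336 + 0.0110 − 0.0000 = 0.0446
F = S·e^((r+u−y)T) = 8.666 · e^(0.0446 × 18/12) = 8.666 · e^0.066900
= 8.666 × 1.069189 = $9.266 per bushel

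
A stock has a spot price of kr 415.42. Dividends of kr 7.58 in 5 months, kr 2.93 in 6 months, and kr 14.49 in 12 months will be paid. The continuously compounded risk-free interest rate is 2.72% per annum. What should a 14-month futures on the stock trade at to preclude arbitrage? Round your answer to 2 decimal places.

kr 403.54

PV(dividends) I = 7.58·e^(−0.0272·5/12) + 2.93·e^(−0.0272·6/12) + 14.49·e^(−0.0272·12/12)
I = 7.4946 + 2.8904 + 14.1012 = 24.4862
F = (S − I)·e^(rT) = (415.42 − 24.4862) · e^(0.0272·14/12)
= 390.9338 · e^0.031733 = 390.9338 × 1.032242 = kr 403.54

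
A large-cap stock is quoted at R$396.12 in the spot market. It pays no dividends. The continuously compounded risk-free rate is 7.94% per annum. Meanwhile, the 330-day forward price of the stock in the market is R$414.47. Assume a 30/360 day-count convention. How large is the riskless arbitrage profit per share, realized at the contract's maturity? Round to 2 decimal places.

R$11.56 per share

Fair forward: F* = S·e^(carry·T), with carry = r = 0.0794
F* = 396.12 · e^(0.0794 × 330/360) = 396.12 · e^0.072783 = 396.12 × 1.075497 = R$426.0259
Market R$414.47 < fair R$426.0259: forward underpriced → reverse cash-and-carry (short spot, go long the forward).
At maturity, profit = |F_mkt − F*| = |414.47 − 426.0259| = R$11.56 per share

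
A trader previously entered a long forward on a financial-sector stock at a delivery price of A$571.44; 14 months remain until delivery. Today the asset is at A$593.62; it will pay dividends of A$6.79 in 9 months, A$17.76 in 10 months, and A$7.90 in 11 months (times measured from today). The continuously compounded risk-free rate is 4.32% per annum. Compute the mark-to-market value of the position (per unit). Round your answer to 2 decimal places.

A$18.97

PV(remaining dividends) I = 6.79·e^(−0.0432·9/12) + 17.76·e^(−0.0432·10/12) + 7.90·e^(−0.0432·11/12) = 31.2988
Current forward F = (S − I)·e^(rT) = (593.62 − 31.2988)·e^(0.0432·14/12) = 562.3212 × 1.051692 = 591.3887
Value (long) = (F − K)·e^(−rT) = (591.3887 − 571.44) × 0.950849 = 18.9682
Value = A$18.97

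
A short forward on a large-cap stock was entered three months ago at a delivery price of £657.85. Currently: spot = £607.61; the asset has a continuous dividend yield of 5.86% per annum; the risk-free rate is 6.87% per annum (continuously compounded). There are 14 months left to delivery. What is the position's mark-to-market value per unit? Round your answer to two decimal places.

Current fair forward for the remaining 14 months: F = S·e^((r − q)·T), (r − q) = 0.0687 − 0.0586 = 0.0101
F = 607.61 · e^(0.0101 × 14/12) = 607.61 × 1.011853 = 614.8120
Value of long forward = (F − K)·e^(−rT) = (614.8120 − 657.85) · e^(−0.0687·14/12)
= -43.0380 × 0.922978 = -39.72
Short position value = −(long value) = £39.72

£39.72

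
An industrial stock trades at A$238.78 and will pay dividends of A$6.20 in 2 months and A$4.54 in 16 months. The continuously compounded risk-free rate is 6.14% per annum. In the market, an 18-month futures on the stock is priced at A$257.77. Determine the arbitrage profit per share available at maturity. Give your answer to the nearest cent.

A$7.27 per share

PV(dividends) I = 6.20·e^(−0.0614·2/12) + 4.54·e^(−0.0614·16/12) = 10.3200
Fair futures F* = (S − I)·e^(rT) = (238.78 − 10.3200)·e^0.092100 = 228.4600 × 1.096474 = 250.5005
Market A$257.77 > fair 250.5005: forward overpriced → cash-and-carry (borrow at r, buy the stock and collect the dividends, short the forward).
Profit at T = |F_mkt − F*| = |257.77 − 250.5005| = A$7.27 per share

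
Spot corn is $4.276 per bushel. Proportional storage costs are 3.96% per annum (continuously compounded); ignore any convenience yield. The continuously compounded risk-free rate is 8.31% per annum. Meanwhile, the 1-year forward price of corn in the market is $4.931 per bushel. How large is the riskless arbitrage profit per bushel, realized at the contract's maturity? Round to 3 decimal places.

$0.097 per bushel

Fair forward: F* = S·e^(carry·T), with carry = (r + u) = 0.0831 + 0.0396 = 0.1227
F* = 4.276 · e^(0.1227 × 1) = 4.276 · e^0.122700 = 4.276 × 1.130545 = $4.8342
Market $4.931 > fair $4.8342: forward overpriced → cash-and-carry (buy spot, short the forward).
At maturity, profit = |F_mkt − F*| = |4.931 − 4.8342| = $0.097 per bushel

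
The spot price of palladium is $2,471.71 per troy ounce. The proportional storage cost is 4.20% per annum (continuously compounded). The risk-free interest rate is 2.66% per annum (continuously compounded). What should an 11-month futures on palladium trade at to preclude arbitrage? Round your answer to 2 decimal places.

Net carry = r + u − y = 0.0266 + 0.0420 − 0.0000 = 0.0686
F = S·e^((r+u−y)T) = 2471.71 · e^(0.0686 × 11/12) = 2471.71 · e^0.06288333
= 2471.71 × 1.06490259 = $2,632.13 per troy ounce

$2,632.13 per troy ounce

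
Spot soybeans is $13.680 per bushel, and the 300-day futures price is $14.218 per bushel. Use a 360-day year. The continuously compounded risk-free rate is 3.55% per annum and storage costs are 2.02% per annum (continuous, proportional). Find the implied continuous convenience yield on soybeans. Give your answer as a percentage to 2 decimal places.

0.94%

F = S·e^((r+u−y)T) ⇒ (r+u−y) = ln(F/S)/T
ln(14.218/13.680) = 0.038574; /T ⇒ 0.046289
y = r + u − ln(F/S)/T = 0.0355 + 0.0202 − 0.046289 = 0.009411
y = 0.94%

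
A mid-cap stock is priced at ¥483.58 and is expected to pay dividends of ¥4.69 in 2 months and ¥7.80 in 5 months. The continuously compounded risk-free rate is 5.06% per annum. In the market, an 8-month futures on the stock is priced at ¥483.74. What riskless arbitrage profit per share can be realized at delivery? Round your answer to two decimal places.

¥3.72 per share

PV(dividends) I = 4.69·e^(−0.0506·2/12) + 7.80·e^(−0.0506·5/12) = 12.2879
Fair futures F* = (S − I)·e^(rT) = (483.58 − 12.2879)·e^0.033733 = 471.2921 × 1.034308 = 487.4612
Market ¥483.74 < fair 487.4612: forward underpriced → reverse cash-and-carry (short the stock, invest proceeds at r, pay the dividends, go long the forward).
Profit at T = |F_mkt − F*| = |483.74 − 487.4612| = ¥3.72 per share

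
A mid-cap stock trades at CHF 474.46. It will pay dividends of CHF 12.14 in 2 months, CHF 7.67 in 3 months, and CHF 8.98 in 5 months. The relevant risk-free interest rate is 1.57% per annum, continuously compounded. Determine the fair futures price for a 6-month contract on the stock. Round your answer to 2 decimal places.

CHF 449.30

PV(dividends) I = 12.14·e^(−0.0157·2/12) + 7.67·e^(−0.0157·3/12) + 8.98·e^(−0.0157·5/12)
I = 12.1083 + 7.6400 + 8.9214 = 28.6697
F = (S − I)·e^(rT) = (474.46 − 28.6697) · e^(0.0157·6/12)
= 445.7903 · e^0.007850 = 445.7903 × 1.007881 = CHF 449.30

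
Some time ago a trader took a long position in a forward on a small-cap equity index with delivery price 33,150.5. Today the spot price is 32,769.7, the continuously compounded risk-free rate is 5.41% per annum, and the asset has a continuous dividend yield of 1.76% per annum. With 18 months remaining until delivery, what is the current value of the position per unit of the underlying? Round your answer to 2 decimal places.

1349.30

Current fair forward for the remaining 18 months: F = S·e^((r − q)·T), (r − q) = 0.0541 − 0.0176 = 0.0365
F = 32769.7 · e^(0.0365 × 18/12) = 32769.7 × 1.05627651 = 34613.8643
Value of long forward = (F − K)·e^(−rT) = (34613.8643 − 33150.5) · e^(−0.0541·18/12)
= 1463.3643 × 0.92205537 = 1349.30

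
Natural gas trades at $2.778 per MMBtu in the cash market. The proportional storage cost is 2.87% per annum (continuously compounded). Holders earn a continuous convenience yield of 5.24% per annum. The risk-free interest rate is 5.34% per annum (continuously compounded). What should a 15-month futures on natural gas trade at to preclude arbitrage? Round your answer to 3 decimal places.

$2.883 per MMBtu

Net carry = r + u − y = 0.0534 + 0.0287 − 0.0524 = 0.0297
F = S·e^((r+u−y)T) = 2.778 · e^(0.0297 × 15/12) = 2.778 · e^0.037125
= 2.778 × 1.037823 = $2.883 per MMBtu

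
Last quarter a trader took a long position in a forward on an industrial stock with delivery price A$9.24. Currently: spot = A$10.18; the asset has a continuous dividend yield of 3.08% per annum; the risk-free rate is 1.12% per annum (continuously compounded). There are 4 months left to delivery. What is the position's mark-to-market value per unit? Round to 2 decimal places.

Current fair forward for the remaining 4 months: F = S·e^((r − q)·T), (r − q) = 0.0112 − 0.0308 = -0.0196
F = 10.18 · e^(-0.0196 × 4/12) = 10.18 × 0.993488 = 10.1137
Value of long forward = (F − K)·e^(−rT) = (10.1137 − 9.24) · e^(−0.0112·4/12)
= 0.8737 × 0.996274 = 0.87

A$0.87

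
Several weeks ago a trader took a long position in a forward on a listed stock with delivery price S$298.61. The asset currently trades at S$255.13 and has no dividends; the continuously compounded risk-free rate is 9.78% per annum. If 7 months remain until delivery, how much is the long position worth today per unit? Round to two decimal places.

Current fair forward for the remaining 7 months: F = S·e^(r·T), r = 0.0978
F = 255.13 · e^(0.0978 × 7/12) = 255.13 × 1.058709 = 270.1084
Value of long forward = (F − K)·e^(−rT) = (270.1084 − 298.61) · e^(−0.0978·7/12)
= -28.5016 × 0.944547 = -26.92

-S$26.92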